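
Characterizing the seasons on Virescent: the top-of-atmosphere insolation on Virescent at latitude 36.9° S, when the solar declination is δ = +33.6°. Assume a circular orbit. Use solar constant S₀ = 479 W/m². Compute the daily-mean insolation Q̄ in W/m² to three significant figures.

cos H₀ = −tan(-36.9°) tan(+33.600°) = 0.4988, H₀ = 1.0485 rad.
Bracket: H₀ sin φ sin δ + cos φ cos δ sin H₀ = 1.0485×-0.60042×0.55339 + 0.79968×0.83292×0.86669 = -0.348381 + 0.577276 = 0.228895.
Q̄ = (S₀/π) × [bracket] = (479/π) × 0.228895 = 34.90 W/m².

Q̄ ≈ 34.9 W/m²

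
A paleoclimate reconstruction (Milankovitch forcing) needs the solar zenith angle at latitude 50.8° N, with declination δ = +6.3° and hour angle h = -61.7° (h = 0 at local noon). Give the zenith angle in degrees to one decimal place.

cos θ_z = sin φ sin δ + cos φ cos δ cos h = 0.085038 + 0.297828 = 0.382866.
θ_z = arccos(0.382866) = 67.5°.

θ_z = 67.5°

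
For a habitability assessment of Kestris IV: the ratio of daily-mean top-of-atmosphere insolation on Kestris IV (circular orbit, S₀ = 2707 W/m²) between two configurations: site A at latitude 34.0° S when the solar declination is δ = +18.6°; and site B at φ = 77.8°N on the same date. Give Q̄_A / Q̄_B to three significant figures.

— Configuration A (φ=-34.0°):
cos H₀ = −tan(-34.0°) tan(+18.600°) = 0.2270, H₀ = 1.3418 rad.
Bracket: H₀ sin φ sin δ + cos φ cos δ sin H₀ = 1.3418×-0.55919×0.31896 + 0.82904×0.94777×0.97390 = -0.239322 + 0.765231 = 0.525909.
Q̄ = (S₀/π) × [bracket] = (2707/π) × 0.525909 = 453.16 W/m².
— Configuration B (φ=+77.8°):
cos H₀ = −tan(+77.8°) tan(+18.600°) = -1.5565 ≤ −1 ⇒ polar day, H₀ = π.
Bracket: H₀ sin φ sin δ + cos φ cos δ sin H₀ = 3.1416×0.97742×0.31896 + 0.21132×0.94777×0.00000 = 0.979419 + 0.000000 = 0.979419.
Q̄ = (S₀/π) × [bracket] = (2707/π) × 0.979419 = 843.93 W/m².
Ratio Q̄_A / Q̄_B = 453.16 / 843.93 = 0.5370.

Q̄_A / Q̄_B ≈ 0.537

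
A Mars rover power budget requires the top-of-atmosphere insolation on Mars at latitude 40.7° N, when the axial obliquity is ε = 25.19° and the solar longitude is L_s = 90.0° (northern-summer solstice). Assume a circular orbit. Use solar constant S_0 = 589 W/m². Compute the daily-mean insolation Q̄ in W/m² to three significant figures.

Solar declination: sin δ = sin ε · sin L_s = sin 25.19° × sin 90.0° = 0.42562, so δ = +25.190°.
cos h₀ = −tan(+40.7°) tan(+25.190°) = -0.4046, h₀ = 1.9873 rad.
Bracket: h₀ sin ϕ sin δ + cos ϕ cos δ sin h₀ = 1.9873×0.65210×0.42562 + 0.75813×0.90490×0.91451 = 0.551569 + 0.627383 = 1.178952.
Q̄ = (S_0/π) × [bracket] = (589/π) × 1.178952 = 221.0 W/m².

Q̄ ≈ 221 W/m²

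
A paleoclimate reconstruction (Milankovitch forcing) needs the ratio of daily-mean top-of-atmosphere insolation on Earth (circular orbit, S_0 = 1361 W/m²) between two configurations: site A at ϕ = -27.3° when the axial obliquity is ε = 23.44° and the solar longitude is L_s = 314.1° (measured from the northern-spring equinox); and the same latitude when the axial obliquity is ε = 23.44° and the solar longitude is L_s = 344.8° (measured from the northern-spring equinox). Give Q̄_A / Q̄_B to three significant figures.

— Configuration A (ϕ=-27.3°):
Solar declination: sin δ = sin ε · sin L_s = sin 23.44° × sin 314.1° = -0.28566, so δ = -16.598°.
cos h₀ = −tan(-27.3°) tan(-16.598°) = -0.1539, h₀ = 1.7253 rad.
Bracket: h₀ sin ϕ sin δ + cos ϕ cos δ sin h₀ = 1.7253×-0.45865×-0.28566 + 0.88862×0.95833×0.98809 = 0.226045 + 0.841449 = 1.067494.
Q̄ = (S_0/π) × [bracket] = (1361/π) × 1.067494 = 462.46 W/m².
— Configuration B (ϕ=-27.3°):
Solar declination: sin δ = sin ε · sin L_s = sin 23.44° × sin 344.8° = -0.10430, so δ = -5.987°.
cos h₀ = −tan(-27.3°) tan(-5.987°) = -0.0541, h₀ = 1.6249 rad.
Bracket: h₀ sin ϕ sin δ + cos ϕ cos δ sin h₀ = 1.6249×-0.45865×-0.10430 + 0.88862×0.99455×0.99853 = 0.077731 + 0.882478 = 0.960209.
Q̄ = (S_0/π) × [bracket] = (1361/π) × 0.960209 = 415.98 W/m².
Ratio Q̄_A / Q̄_B = 462.46 / 415.98 = 1.112.

Q̄_A / Q̄_B ≈ 1.11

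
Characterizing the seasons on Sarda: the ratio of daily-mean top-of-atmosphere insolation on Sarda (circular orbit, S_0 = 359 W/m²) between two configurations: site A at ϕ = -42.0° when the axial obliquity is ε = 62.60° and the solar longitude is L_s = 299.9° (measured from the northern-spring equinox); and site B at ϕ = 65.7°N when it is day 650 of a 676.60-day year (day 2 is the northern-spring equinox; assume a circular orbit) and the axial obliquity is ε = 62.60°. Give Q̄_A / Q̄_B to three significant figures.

— Configuration A (ϕ=-42.0°):
Solar declination: sin δ = sin ε · sin L_s = sin 62.60° × sin 299.9° = -0.76964, so δ = -50.322°.
cos h₀ = −tan(-42.0°) tan(-50.322°) = -1.0854 ≤ −1 ⇒ polar day, h₀ = π.
Bracket: h₀ sin ϕ sin δ + cos ϕ cos δ sin h₀ = 3.1416×-0.66913×-0.76964 + 0.74314×0.63847×0.00000 = 1.617890 + 0.000000 = 1.617890.
Q̄ = (S_0/π) × [bracket] = (359/π) × 1.617890 = 184.88 W/m².
— Configuration B (ϕ=+65.7°):
Solar longitude: L_s = 360° × (650 − 2)/676.60 = 344.783°.
sin δ = sin 62.60° × sin 344.783° = -0.23303, so δ = -13.476°.
cos h₀ = −tan(+65.7°) tan(-13.476°) = 0.5307, h₀ = 1.0113 rad.
Bracket: h₀ sin ϕ sin δ + cos ϕ cos δ sin h₀ = 1.0113×0.91140×-0.23303 + 0.41151×0.97247×0.84754 = -0.214783 + 0.339170 = 0.124387.
Q̄ = (S_0/π) × [bracket] = (359/π) × 0.124387 = 14.214 W/m².
Ratio Q̄_A / Q̄_B = 184.88 / 14.214 = 13.01.

Q̄_A / Q̄_B ≈ 13.0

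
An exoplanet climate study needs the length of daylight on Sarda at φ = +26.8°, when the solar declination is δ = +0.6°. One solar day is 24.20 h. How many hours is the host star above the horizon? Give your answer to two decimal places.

12.14 h

cos H₀ = −tan φ · tan δ = −tan(+26.8°) × tan(+0.600°) = -0.0053, so H₀ = 1.5761 rad = 90.30°.
Daylight = 2H₀/(2π) × 24.20 h = (1.5761/π) × 24.20 = 12.14 h.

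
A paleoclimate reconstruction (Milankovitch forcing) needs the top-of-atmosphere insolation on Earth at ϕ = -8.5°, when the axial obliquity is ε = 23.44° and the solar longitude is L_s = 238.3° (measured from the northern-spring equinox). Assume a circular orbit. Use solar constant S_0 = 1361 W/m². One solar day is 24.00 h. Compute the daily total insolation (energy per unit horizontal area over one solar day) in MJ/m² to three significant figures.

37.8 MJ/m²

Solar declination: sin δ = sin ε · sin L_s = sin 23.44° × sin 238.3° = -0.33844, so δ = -19.782°.
cos h₀ = −tan(-8.5°) tan(-19.782°) = -0.0538, h₀ = 1.6246 rad.
Bracket: h₀ sin ϕ sin δ + cos ϕ cos δ sin h₀ = 1.6246×-0.14781×-0.33844 + 0.98902×0.94099×0.99855 = 0.081270 + 0.929308 = 1.010578.
Q̄ = (S_0/π) × [bracket] = (1361/π) × 1.010578 = 437.80 W/m².
Daily total = Q̄ × 24.00 h × 3600 s/h = 437.80 × 24.00 × 3600 / 10⁶ = 37.83 MJ/m².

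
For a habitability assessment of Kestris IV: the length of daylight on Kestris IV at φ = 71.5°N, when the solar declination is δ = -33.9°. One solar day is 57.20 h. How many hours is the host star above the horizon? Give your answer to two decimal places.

0.00 h

cos H₀ = −tan φ · tan δ = 2.0083 ≥ 1, so the host star never rises (polar night) and H₀ = 0.
Daylight = 2H₀/(2π) × 57.20 h = (0.0000/π) × 57.20 = 0.00 h.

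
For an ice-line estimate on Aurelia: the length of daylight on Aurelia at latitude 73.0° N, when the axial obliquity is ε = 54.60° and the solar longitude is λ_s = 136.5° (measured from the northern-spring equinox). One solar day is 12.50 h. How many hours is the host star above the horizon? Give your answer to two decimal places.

12.50 h

Solar declination: sin δ = sin ε · sin λ_s = sin 54.60° × sin 136.5° = 0.56110, so δ = +34.132°.
Sunrise equation: cos H₀ = −tan φ · tan δ = -2.2172 ≤ −1, so the host star never sets (polar day) and H₀ = π.
Daylight = 2H₀/(2π) × 12.50 h = (3.1416/π) × 12.50 = 12.50 h.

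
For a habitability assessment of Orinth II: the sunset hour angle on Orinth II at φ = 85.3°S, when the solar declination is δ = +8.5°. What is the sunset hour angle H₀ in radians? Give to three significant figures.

cos H₀ = −tan φ · tan δ = 1.8178 ≥ 1, so the host star never rises (polar night) and H₀ = 0.

H₀ = 0.00 rad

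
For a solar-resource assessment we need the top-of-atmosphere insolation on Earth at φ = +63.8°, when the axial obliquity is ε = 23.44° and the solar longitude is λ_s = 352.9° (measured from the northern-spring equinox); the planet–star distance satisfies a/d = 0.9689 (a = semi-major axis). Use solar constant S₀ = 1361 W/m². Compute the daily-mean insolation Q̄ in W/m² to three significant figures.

Solar declination: sin δ = sin ε · sin λ_s = sin 23.44° × sin 352.9° = -0.04917, so δ = -2.818°.
cos H₀ = −tan(+63.8°) tan(-2.818°) = 0.1000, H₀ = 1.4706 rad.
Bracket: H₀ sin φ sin δ + cos φ cos δ sin H₀ = 1.4706×0.89726×-0.04917 + 0.44151×0.99879×0.99498 = -0.064880 + 0.438762 = 0.373882.
Inverse-square distance factor (a/d)² = 0.9689² = 0.938767.
Q̄ = (S₀/π) × 0.938767 × [bracket] = (1361/π) × 0.938767 × 0.373882 = 152.1 W/m².

Q̄ ≈ 152 W/m²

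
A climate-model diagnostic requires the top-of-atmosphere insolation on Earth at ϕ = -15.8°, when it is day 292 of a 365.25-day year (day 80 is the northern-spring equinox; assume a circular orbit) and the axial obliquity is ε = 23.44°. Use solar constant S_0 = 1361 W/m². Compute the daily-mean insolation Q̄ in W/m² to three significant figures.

Solar longitude: L_s = 360° × (292 − 80)/365.25 = 208.953°.
sin δ = sin 23.44° × sin 208.953° = -0.19256, so δ = -11.103°.
cos h₀ = −tan(-15.8°) tan(-11.103°) = -0.0555, h₀ = 1.6264 rad.
Bracket: h₀ sin ϕ sin δ + cos ϕ cos δ sin h₀ = 1.6264×-0.27228×-0.19256 + 0.96222×0.98128×0.99846 = 0.085273 + 0.942753 = 1.028026.
Q̄ = (S_0/π) × [bracket] = (1361/π) × 1.028026 = 445.4 W/m².

Q̄ ≈ 445 W/m²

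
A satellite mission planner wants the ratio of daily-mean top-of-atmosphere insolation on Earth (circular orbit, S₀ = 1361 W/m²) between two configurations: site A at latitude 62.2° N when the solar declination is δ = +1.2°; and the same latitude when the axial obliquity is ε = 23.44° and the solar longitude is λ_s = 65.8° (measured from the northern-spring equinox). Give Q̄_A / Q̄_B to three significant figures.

— Configuration A (φ=+62.2°):
cos H₀ = −tan(+62.2°) tan(+1.200°) = -0.0397, H₀ = 1.6105 rad.
Bracket: H₀ sin φ sin δ + cos φ cos δ sin H₀ = 1.6105×0.88458×0.02094 + 0.46639×0.99978×0.99921 = 0.029831 + 0.465919 = 0.495750.
Q̄ = (S₀/π) × [bracket] = (1361/π) × 0.495750 = 214.77 W/m².
— Configuration B (φ=+62.2°):
Solar declination: sin δ = sin ε · sin λ_s = sin 23.44° × sin 65.8° = 0.36283, so δ = +21.274°.
cos H₀ = −tan(+62.2°) tan(+21.274°) = -0.7385, H₀ = 2.4016 rad.
Bracket: H₀ sin φ sin δ + cos φ cos δ sin H₀ = 2.4016×0.88458×0.36283 + 0.46639×0.93185×0.67426 = 0.770799 + 0.293037 = 1.063836.
Q̄ = (S₀/π) × [bracket] = (1361/π) × 1.063836 = 460.87 W/m².
Ratio Q̄_A / Q̄_B = 214.77 / 460.87 = 0.4660.

Q̄_A / Q̄_B ≈ 0.466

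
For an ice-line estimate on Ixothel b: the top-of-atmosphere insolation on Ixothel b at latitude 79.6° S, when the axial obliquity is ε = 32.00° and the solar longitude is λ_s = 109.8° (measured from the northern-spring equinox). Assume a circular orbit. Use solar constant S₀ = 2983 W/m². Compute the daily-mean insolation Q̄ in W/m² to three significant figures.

Q̄ ≈ 0.00 W/m²

Solar declination: sin δ = sin ε · sin λ_s = sin 32.00° × sin 109.8° = 0.49859, so δ = +29.907°.
cos H₀ = −tan(-79.6°) tan(+29.907°) = 3.1339 ≥ 1 ⇒ polar night, H₀ = 0 and Q̄ = 0.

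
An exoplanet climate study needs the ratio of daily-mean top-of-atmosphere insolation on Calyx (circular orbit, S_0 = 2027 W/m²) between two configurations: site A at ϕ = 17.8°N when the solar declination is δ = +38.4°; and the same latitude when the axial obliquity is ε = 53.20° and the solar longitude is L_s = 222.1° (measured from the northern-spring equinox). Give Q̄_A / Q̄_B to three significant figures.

Q̄_A / Q̄_B ≈ 1.90

— Configuration A (ϕ=+17.8°):
cos h₀ = −tan(+17.8°) tan(+38.400°) = -0.2545, h₀ = 1.8281 rad.
Bracket: h₀ sin ϕ sin δ + cos ϕ cos δ sin h₀ = 1.8281×0.30570×0.62115 + 0.95213×0.78369×0.96708 = 0.347130 + 0.721611 = 1.068741.
Q̄ = (S_0/π) × [bracket] = (2027/π) × 1.068741 = 689.57 W/m².
— Configuration B (ϕ=+17.8°):
Solar declination: sin δ = sin ε · sin L_s = sin 53.20° × sin 222.1° = -0.53683, so δ = -32.468°.
cos h₀ = −tan(+17.8°) tan(-32.468°) = 0.2043, h₀ = 1.3651 rad.
Bracket: h₀ sin ϕ sin δ + cos ϕ cos δ sin h₀ = 1.3651×0.30570×-0.53683 + 0.95213×0.84369×0.97891 = -0.224025 + 0.786361 = 0.562336.
Q̄ = (S_0/π) × [bracket] = (2027/π) × 0.562336 = 362.83 W/m².
Ratio Q̄_A / Q̄_B = 689.57 / 362.83 = 1.901.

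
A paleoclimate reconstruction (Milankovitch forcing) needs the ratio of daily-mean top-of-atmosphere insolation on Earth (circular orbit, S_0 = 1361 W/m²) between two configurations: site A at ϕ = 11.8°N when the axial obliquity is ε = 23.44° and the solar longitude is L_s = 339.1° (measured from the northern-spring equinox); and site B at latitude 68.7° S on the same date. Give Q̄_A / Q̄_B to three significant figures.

Q̄_A / Q̄_B ≈ 1.56

— Configuration A (ϕ=+11.8°):
Solar declination: sin δ = sin ε · sin L_s = sin 23.44° × sin 339.1° = -0.14191, so δ = -8.158°.
cos h₀ = −tan(+11.8°) tan(-8.158°) = 0.0299, h₀ = 1.5408 rad.
Bracket: h₀ sin ϕ sin δ + cos ϕ cos δ sin h₀ = 1.5408×0.20450×-0.14191 + 0.97887×0.98988×0.99955 = -0.044715 + 0.968528 = 0.923813.
Q̄ = (S_0/π) × [bracket] = (1361/π) × 0.923813 = 400.21 W/m².
— Configuration B (ϕ=-68.7°):
cos h₀ = −tan(-68.7°) tan(-8.158°) = -0.3677, h₀ = 1.9473 rad.
Bracket: h₀ sin ϕ sin δ + cos ϕ cos δ sin h₀ = 1.9473×-0.93169×-0.14191 + 0.36325×0.98988×0.92995 = 0.257464 + 0.334386 = 0.591850.
Q̄ = (S_0/π) × [bracket] = (1361/π) × 0.591850 = 256.40 W/m².
Ratio Q̄_A / Q̄_B = 400.21 / 256.40 = 1.561.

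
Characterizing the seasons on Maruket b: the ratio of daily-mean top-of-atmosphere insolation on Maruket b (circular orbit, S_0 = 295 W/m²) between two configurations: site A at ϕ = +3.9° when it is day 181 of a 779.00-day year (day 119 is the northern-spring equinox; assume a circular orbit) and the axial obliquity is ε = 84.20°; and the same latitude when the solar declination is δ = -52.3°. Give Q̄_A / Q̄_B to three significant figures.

— Configuration A (ϕ=+3.9°):
Solar longitude: L_s = 360° × (181 − 119)/779.00 = 28.652°.
sin δ = sin 84.20° × sin 28.652° = 0.47704, so δ = +28.492°.
cos h₀ = −tan(+3.9°) tan(+28.492°) = -0.0370, h₀ = 1.6078 rad.
Bracket: h₀ sin ϕ sin δ + cos ϕ cos δ sin h₀ = 1.6078×0.06802×0.47704 + 0.99768×0.87888×0.99932 = 0.052170 + 0.876245 = 0.928415.
Q̄ = (S_0/π) × [bracket] = (295/π) × 0.928415 = 87.179 W/m².
— Configuration B (ϕ=+3.9°):
cos h₀ = −tan(+3.9°) tan(-52.300°) = 0.0882, h₀ = 1.4825 rad.
Bracket: h₀ sin ϕ sin δ + cos ϕ cos δ sin h₀ = 1.4825×0.06802×-0.79122 + 0.99768×0.61153×0.99610 = -0.079786 + 0.607732 = 0.527946.
Q̄ = (S_0/π) × [bracket] = (295/π) × 0.527946 = 49.575 W/m².
Ratio Q̄_A / Q̄_B = 87.179 / 49.575 = 1.759.

Q̄_A / Q̄_B ≈ 1.76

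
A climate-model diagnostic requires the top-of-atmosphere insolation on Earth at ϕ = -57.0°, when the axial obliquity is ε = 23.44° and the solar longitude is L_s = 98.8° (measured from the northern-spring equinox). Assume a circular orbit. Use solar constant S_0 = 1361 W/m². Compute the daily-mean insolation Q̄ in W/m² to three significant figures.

Solar declination: sin δ = sin ε · sin L_s = sin 23.44° × sin 98.8° = 0.39311, so δ = +23.148°.
cos h₀ = −tan(-57.0°) tan(+23.148°) = 0.6583, h₀ = 0.8522 rad.
Bracket: h₀ sin ϕ sin δ + cos ϕ cos δ sin h₀ = 0.8522×-0.83867×0.39311 + 0.54464×0.91949×0.75273 = -0.280961 + 0.376960 = 0.095999.
Q̄ = (S_0/π) × [bracket] = (1361/π) × 0.095999 = 41.59 W/m².

Q̄ ≈ 41.6 W/m²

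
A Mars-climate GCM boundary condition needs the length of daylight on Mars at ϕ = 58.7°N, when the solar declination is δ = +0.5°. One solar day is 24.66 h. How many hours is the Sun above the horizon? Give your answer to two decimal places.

12.44 h

cos h₀ = −tan ϕ · tan δ = −tan(+58.7°) × tan(+0.500°) = -0.0144, so h₀ = 1.5851 rad = 90.82°.
Daylight = 2h₀/(2π) × 24.66 h = (1.5851/π) × 24.66 = 12.44 h.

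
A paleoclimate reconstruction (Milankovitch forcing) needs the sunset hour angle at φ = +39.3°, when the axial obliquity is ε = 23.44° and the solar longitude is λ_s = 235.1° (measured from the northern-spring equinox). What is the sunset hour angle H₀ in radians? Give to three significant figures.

Solar declination: sin δ = sin ε · sin λ_s = sin 23.44° × sin 235.1° = -0.32625, so δ = -19.041°.
cos H₀ = −tan φ · tan δ = −tan(+39.3°) × tan(-19.041°) = 0.2825, so H₀ = 1.2844 rad = 73.59°.

H₀ = 1.28 rad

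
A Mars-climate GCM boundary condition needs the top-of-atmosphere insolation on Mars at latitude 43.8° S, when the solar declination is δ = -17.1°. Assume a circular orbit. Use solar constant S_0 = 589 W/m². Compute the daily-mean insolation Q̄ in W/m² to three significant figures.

Q̄ ≈ 195 W/m²

cos h₀ = −tan(-43.8°) tan(-17.100°) = -0.2950, h₀ = 1.8703 rad.
Bracket: h₀ sin ϕ sin δ + cos ϕ cos δ sin h₀ = 1.8703×-0.69214×-0.29404 + 0.72176×0.95579×0.95549 = 0.380638 + 0.659146 = 1.039784.
Q̄ = (S_0/π) × [bracket] = (589/π) × 1.039784 = 194.9 W/m².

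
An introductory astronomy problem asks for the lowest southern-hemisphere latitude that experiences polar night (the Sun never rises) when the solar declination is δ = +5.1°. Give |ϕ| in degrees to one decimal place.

Polar night requires cos h₀ = −tan ϕ tan δ ≥ 1, i.e. tan ϕ tan δ ≤ −1.
The boundary is |tan ϕ| · |tan δ| = 1, so |ϕ| = 90° − |δ| = 90° − 5.1° = 84.9° in the southern hemisphere.

|ϕ| = 84.9°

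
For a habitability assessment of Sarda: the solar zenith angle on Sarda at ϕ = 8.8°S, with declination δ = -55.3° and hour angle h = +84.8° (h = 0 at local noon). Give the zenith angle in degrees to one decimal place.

θ_z = 79.8°

cos θ_z = sin ϕ sin δ + cos ϕ cos δ cos h = 0.125776 + 0.050988 = 0.176764.
θ_z = arccos(0.176764) = 79.8°.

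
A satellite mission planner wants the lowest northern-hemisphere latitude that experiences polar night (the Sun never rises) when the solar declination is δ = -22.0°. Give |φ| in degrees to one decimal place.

Polar night requires cos H₀ = −tan φ tan δ ≥ 1, i.e. tan φ tan δ ≤ −1.
The boundary is |tan φ| · |tan δ| = 1, so |φ| = 90° − |δ| = 90° − 22.0° = 68.0° in the northern hemisphere.

|φ| = 68.0°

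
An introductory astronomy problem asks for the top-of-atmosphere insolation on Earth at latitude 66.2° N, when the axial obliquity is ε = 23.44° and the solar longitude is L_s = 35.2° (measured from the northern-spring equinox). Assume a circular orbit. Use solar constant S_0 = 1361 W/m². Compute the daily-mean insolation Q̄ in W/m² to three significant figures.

Solar declination: sin δ = sin ε · sin L_s = sin 23.44° × sin 35.2° = 0.22930, so δ = +13.256°.
cos h₀ = −tan(+66.2°) tan(+13.256°) = -0.5341, h₀ = 2.1343 rad.
Bracket: h₀ sin ϕ sin δ + cos ϕ cos δ sin h₀ = 2.1343×0.91496×0.22930 + 0.40355×0.97336×0.84541 = 0.447777 + 0.332077 = 0.779854.
Q̄ = (S_0/π) × [bracket] = (1361/π) × 0.779854 = 337.8 W/m².

Q̄ ≈ 338 W/m²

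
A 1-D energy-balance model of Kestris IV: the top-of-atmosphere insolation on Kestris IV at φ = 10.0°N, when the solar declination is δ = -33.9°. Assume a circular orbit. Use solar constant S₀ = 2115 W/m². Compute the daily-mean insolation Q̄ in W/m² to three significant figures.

Q̄ ≈ 452 W/m²

cos H₀ = −tan(+10.0°) tan(-33.900°) = 0.1185, H₀ = 1.4520 rad.
Bracket: H₀ sin φ sin δ + cos φ cos δ sin H₀ = 1.4520×0.17365×-0.55775 + 0.98481×0.83001×0.99296 = -0.140631 + 0.811648 = 0.671017.
Q̄ = (S₀/π) × [bracket] = (2115/π) × 0.671017 = 451.7 W/m².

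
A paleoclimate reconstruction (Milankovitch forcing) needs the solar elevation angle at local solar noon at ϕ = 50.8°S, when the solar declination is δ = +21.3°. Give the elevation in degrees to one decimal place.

At local noon the hour angle is zero, so the zenith angle equals |ϕ − δ| = |-50.8° − (+21.300°)| = 72.100°.
Elevation = 90° − 72.100° = 17.9°.

17.9°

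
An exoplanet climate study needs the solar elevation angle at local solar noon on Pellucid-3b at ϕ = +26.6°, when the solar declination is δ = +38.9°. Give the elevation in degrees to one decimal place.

At local noon the hour angle is zero, so the zenith angle equals |ϕ − δ| = |+26.6° − (+38.900°)| = 12.300°.
Elevation = 90° − 12.300° = 77.7°.

77.7°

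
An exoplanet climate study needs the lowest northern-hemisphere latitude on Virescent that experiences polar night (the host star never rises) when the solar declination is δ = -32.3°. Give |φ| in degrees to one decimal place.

|φ| = 57.7°

Polar night requires cos H₀ = −tan φ tan δ ≥ 1, i.e. tan φ tan δ ≤ −1.
The boundary is |tan φ| · |tan δ| = 1, so |φ| = 90° − |δ| = 90° − 32.3° = 57.7° in the northern hemisphere.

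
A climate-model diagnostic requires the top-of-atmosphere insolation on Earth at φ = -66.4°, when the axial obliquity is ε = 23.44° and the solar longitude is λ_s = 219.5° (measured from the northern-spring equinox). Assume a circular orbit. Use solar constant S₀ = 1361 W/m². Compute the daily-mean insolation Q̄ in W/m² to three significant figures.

Q̄ ≈ 357 W/m²

Solar declination: sin δ = sin ε · sin λ_s = sin 23.44° × sin 219.5° = -0.25302, so δ = -14.657°.
cos H₀ = −tan(-66.4°) tan(-14.657°) = -0.5986, H₀ = 2.2126 rad.
Bracket: H₀ sin φ sin δ + cos φ cos δ sin H₀ = 2.2126×-0.91636×-0.25302 + 0.40035×0.96746×0.80103 = 0.513008 + 0.310257 = 0.823265.
Q̄ = (S₀/π) × [bracket] = (1361/π) × 0.823265 = 356.7 W/m².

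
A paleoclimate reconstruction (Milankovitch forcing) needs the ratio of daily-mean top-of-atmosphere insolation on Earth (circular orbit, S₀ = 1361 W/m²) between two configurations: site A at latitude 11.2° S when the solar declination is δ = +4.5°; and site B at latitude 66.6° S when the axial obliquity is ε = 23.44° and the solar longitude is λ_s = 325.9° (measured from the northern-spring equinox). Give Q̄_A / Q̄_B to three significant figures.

— Configuration A (φ=-11.2°):
cos H₀ = −tan(-11.2°) tan(+4.500°) = 0.0156, H₀ = 1.5552 rad.
Bracket: H₀ sin φ sin δ + cos φ cos δ sin H₀ = 1.5552×-0.19423×0.07846 + 0.98096×0.99692×0.99988 = -0.023700 + 0.977821 = 0.954121.
Q̄ = (S₀/π) × [bracket] = (1361/π) × 0.954121 = 413.34 W/m².
— Configuration B (φ=-66.6°):
Solar declination: sin δ = sin ε · sin λ_s = sin 23.44° × sin 325.9° = -0.22302, so δ = -12.886°.
cos H₀ = −tan(-66.6°) tan(-12.886°) = -0.5287, H₀ = 2.1278 rad.
Bracket: H₀ sin φ sin δ + cos φ cos δ sin H₀ = 2.1278×-0.91775×-0.22302 + 0.39715×0.97481×0.84883 = 0.435511 + 0.328621 = 0.764132.
Q̄ = (S₀/π) × [bracket] = (1361/π) × 0.764132 = 331.04 W/m².
Ratio Q̄_A / Q̄_B = 413.34 / 331.04 = 1.249.

Q̄_A / Q̄_B ≈ 1.25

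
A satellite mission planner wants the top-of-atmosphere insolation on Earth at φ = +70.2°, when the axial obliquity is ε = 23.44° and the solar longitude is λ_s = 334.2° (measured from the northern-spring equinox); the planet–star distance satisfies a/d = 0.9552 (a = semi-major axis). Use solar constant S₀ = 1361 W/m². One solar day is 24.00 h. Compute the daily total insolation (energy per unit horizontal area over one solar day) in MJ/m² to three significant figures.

Solar declination: sin δ = sin ε · sin λ_s = sin 23.44° × sin 334.2° = -0.17313, so δ = -9.970°.
cos H₀ = −tan(+70.2°) tan(-9.970°) = 0.4883, H₀ = 1.0607 rad.
Bracket: H₀ sin φ sin δ + cos φ cos δ sin H₀ = 1.0607×0.94088×-0.17313 + 0.33874×0.98490×0.87270 = -0.172782 + 0.291155 = 0.118373.
Inverse-square distance factor (a/d)² = 0.9552² = 0.912407.
Q̄ = (S₀/π) × 0.912407 × [bracket] = (1361/π) × 0.912407 × 0.118373 = 46.790 W/m².
Daily total = Q̄ × 24.00 h × 3600 s/h = 46.790 × 24.00 × 3600 / 10⁶ = 4.043 MJ/m².

4.04 MJ/m²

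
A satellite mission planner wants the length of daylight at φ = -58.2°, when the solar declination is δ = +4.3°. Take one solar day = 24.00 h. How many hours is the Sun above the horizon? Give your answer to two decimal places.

cos H₀ = −tan φ · tan δ = −tan(-58.2°) × tan(+4.300°) = 0.1213, so H₀ = 1.4492 rad = 83.03°.
Daylight = 2H₀/(2π) × 24.00 h = (1.4492/π) × 24.00 = 11.07 h.

11.07 h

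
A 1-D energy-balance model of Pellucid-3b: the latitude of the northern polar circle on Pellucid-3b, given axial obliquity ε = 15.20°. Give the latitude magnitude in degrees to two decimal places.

74.80°

The polar circle is the lowest latitude that experiences at least one full rotation of continuous daylight at the northern-summer solstice; it lies at |φ| = 90° − ε = 90° − 15.20° = 74.80°.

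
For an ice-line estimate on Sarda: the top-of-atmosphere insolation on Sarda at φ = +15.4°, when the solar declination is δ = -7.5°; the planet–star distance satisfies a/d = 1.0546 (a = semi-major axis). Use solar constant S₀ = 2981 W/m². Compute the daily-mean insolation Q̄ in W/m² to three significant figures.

cos H₀ = −tan(+15.4°) tan(-7.500°) = 0.0363, H₀ = 1.5345 rad.
Bracket: H₀ sin φ sin δ + cos φ cos δ sin H₀ = 1.5345×0.26556×-0.13053 + 0.96410×0.99144×0.99934 = -0.053191 + 0.955216 = 0.902025.
Inverse-square distance factor (a/d)² = 1.0546² = 1.112181.
Q̄ = (S₀/π) × 1.112181 × [bracket] = (2981/π) × 1.112181 × 0.902025 = 951.9 W/m².

Q̄ ≈ 952 W/m²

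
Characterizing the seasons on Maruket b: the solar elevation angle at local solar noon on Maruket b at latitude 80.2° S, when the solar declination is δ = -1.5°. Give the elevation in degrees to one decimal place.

11.3°

At local noon the hour angle is zero, so the zenith angle equals |ϕ − δ| = |-80.2° − (-1.500°)| = 78.700°.
Elevation = 90° − 78.700° = 11.3°.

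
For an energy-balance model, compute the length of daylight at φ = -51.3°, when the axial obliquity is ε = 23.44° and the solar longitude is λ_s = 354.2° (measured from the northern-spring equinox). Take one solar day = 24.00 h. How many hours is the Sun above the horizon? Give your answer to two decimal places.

12.38 h

Solar declination: sin δ = sin ε · sin λ_s = sin 23.44° × sin 354.2° = -0.04020, so δ = -2.304°.
cos H₀ = −tan φ · tan δ = −tan(-51.3°) × tan(-2.304°) = -0.0502, so H₀ = 1.6210 rad = 92.88°.
Daylight = 2H₀/(2π) × 24.00 h = (1.6210/π) × 24.00 = 12.38 h.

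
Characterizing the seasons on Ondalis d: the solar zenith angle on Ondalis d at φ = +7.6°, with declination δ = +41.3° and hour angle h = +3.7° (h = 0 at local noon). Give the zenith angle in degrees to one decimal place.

θ_z = 33.9°

cos θ_z = sin φ sin δ + cos φ cos δ cos h = 0.087289 + 0.743113 = 0.830402.
θ_z = arccos(0.830402) = 33.9°.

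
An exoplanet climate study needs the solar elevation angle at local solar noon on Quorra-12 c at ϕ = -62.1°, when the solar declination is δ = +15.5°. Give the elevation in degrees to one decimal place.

12.4°

At local noon the hour angle is zero, so the zenith angle equals |ϕ − δ| = |-62.1° − (+15.500°)| = 77.600°.
Elevation = 90° − 77.600° = 12.4°.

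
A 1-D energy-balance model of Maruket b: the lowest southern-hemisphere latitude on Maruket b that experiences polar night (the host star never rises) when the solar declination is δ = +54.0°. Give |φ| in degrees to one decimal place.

|φ| = 36.0°

Polar night requires cos H₀ = −tan φ tan δ ≥ 1, i.e. tan φ tan δ ≤ −1.
The boundary is |tan φ| · |tan δ| = 1, so |φ| = 90° − |δ| = 90° − 54.0° = 36.0° in the southern hemisphere.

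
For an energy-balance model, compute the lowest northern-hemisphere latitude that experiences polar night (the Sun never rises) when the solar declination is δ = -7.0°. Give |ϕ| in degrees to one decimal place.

|ϕ| = 83.0°

Polar night requires cos h₀ = −tan ϕ tan δ ≥ 1, i.e. tan ϕ tan δ ≤ −1.
The boundary is |tan ϕ| · |tan δ| = 1, so |ϕ| = 90° − |δ| = 90° − 7.0° = 83.0° in the northern hemisphere.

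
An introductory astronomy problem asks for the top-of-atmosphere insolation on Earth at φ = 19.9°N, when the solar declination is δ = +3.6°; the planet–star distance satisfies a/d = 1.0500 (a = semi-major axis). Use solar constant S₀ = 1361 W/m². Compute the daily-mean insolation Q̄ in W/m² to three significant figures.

cos H₀ = −tan(+19.9°) tan(+3.600°) = -0.0228, H₀ = 1.5936 rad.
Bracket: H₀ sin φ sin δ + cos φ cos δ sin H₀ = 1.5936×0.34038×0.06279 + 0.94029×0.99803×0.99974 = 0.034059 + 0.938194 = 0.972253.
Inverse-square distance factor (a/d)² = 1.0500² = 1.102500.
Q̄ = (S₀/π) × 1.102500 × [bracket] = (1361/π) × 1.102500 × 0.972253 = 464.4 W/m².

Q̄ ≈ 464 W/m²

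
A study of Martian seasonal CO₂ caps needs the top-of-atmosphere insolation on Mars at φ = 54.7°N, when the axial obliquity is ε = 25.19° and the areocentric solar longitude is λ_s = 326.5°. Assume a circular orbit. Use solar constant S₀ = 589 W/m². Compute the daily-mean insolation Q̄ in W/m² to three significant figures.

Q̄ ≈ 55.0 W/m²

sin δ = sin 25.19° × sin 326.5° = -0.23492, so δ = -13.587°.
cos H₀ = −tan(+54.7°) tan(-13.587°) = 0.3413, H₀ = 1.2225 rad.
Bracket: H₀ sin φ sin δ + cos φ cos δ sin H₀ = 1.2225×0.81614×-0.23492 + 0.57786×0.97202×0.93994 = -0.234387 + 0.527956 = 0.293569.
Q̄ = (S₀/π) × [bracket] = (589/π) × 0.293569 = 55.04 W/m².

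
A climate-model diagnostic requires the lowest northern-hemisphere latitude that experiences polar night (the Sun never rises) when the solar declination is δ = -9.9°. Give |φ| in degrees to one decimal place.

|φ| = 80.1°

Polar night requires cos H₀ = −tan φ tan δ ≥ 1, i.e. tan φ tan δ ≤ −1.
The boundary is |tan φ| · |tan δ| = 1, so |φ| = 90° − |δ| = 90° − 9.9° = 80.1° in the northern hemisphere.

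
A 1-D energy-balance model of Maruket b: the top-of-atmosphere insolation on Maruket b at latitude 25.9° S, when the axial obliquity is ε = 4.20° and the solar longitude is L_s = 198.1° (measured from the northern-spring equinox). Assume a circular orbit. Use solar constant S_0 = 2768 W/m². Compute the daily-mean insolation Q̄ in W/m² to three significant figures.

Q̄ ≈ 806 W/m²

Solar declination: sin δ = sin ε · sin L_s = sin 4.20° × sin 198.1° = -0.02275, so δ = -1.304°.
cos h₀ = −tan(-25.9°) tan(-1.304°) = -0.0111, h₀ = 1.5818 rad.
Bracket: h₀ sin ϕ sin δ + cos ϕ cos δ sin h₀ = 1.5818×-0.43680×-0.02275 + 0.89956×0.99974×0.99994 = 0.015719 + 0.899272 = 0.914991.
Q̄ = (S_0/π) × [bracket] = (2768/π) × 0.914991 = 806.2 W/m².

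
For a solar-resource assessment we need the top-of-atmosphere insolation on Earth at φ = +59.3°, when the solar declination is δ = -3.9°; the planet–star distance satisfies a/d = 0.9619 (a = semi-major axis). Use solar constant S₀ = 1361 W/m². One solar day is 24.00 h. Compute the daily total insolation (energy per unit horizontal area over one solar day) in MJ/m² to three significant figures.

cos H₀ = −tan(+59.3°) tan(-3.900°) = 0.1148, H₀ = 1.4557 rad.
Bracket: H₀ sin φ sin δ + cos φ cos δ sin H₀ = 1.4557×0.85985×-0.06802 + 0.51054×0.99768×0.99339 = -0.085140 + 0.505989 = 0.420849.
Inverse-square distance factor (a/d)² = 0.9619² = 0.925252.
Q̄ = (S₀/π) × 0.925252 × [bracket] = (1361/π) × 0.925252 × 0.420849 = 168.69 W/m².
Daily total = Q̄ × 24.00 h × 3600 s/h = 168.69 × 24.00 × 3600 / 10⁶ = 14.57 MJ/m².

14.6 MJ/m²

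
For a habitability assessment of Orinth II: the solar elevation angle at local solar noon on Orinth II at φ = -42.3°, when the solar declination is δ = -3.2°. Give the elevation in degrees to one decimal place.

At local noon the hour angle is zero, so the zenith angle equals |φ − δ| = |-42.3° − (-3.200°)| = 39.100°.
Elevation = 90° − 39.100° = 50.9°.

50.9°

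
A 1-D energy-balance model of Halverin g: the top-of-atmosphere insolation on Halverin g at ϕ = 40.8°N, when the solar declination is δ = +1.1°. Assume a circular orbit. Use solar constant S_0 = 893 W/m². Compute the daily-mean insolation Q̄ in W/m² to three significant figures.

cos h₀ = −tan(+40.8°) tan(+1.100°) = -0.0166, h₀ = 1.5874 rad.
Bracket: h₀ sin ϕ sin δ + cos ϕ cos δ sin h₀ = 1.5874×0.65342×0.01920 + 0.75700×0.99982×0.99986 = 0.019915 + 0.756758 = 0.776673.
Q̄ = (S_0/π) × [bracket] = (893/π) × 0.776673 = 220.8 W/m².

Q̄ ≈ 221 W/m²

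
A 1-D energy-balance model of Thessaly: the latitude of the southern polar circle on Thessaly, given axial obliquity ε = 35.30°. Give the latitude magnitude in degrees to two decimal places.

The polar circle is the lowest latitude that experiences at least one full rotation of continuous darkness at the northern-summer solstice; it lies at |φ| = 90° − ε = 90° − 35.30° = 54.70°.

54.70°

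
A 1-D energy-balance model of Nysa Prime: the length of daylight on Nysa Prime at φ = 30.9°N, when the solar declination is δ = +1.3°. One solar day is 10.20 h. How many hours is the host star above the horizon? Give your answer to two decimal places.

cos H₀ = −tan φ · tan δ = −tan(+30.9°) × tan(+1.300°) = -0.0136, so H₀ = 1.5844 rad = 90.78°.
Daylight = 2H₀/(2π) × 10.20 h = (1.5844/π) × 10.20 = 5.14 h.

5.14 h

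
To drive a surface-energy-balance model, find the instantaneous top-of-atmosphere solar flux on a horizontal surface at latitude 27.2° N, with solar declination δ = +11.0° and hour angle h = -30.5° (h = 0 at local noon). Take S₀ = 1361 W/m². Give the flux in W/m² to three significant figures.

1.14e+03 W/m²

cos θ_z = sin φ sin δ + cos φ cos δ cos h = 0.087218 + 0.752267 = 0.839485.
Flux = S₀ · cos θ_z = 1361 × 0.839485 = 1143 W/m².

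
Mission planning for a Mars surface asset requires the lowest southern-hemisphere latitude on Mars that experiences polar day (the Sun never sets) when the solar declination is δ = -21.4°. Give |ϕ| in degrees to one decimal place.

|ϕ| = 68.6°

Polar day requires cos h₀ = −tan ϕ tan δ ≤ −1, i.e. tan ϕ tan δ ≥ 1.
The boundary is |tan ϕ| · |tan δ| = 1, so |ϕ| = 90° − |δ| = 90° − 21.4° = 68.6° in the southern hemisphere.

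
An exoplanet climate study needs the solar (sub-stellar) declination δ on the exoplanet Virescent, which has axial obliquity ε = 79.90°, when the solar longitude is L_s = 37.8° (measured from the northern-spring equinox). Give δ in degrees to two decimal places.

δ = +37.11°

sin δ = sin ε · sin L_s = sin 79.90° × sin 37.8° = 0.603409.
δ = arcsin(0.603409) = +37.11°.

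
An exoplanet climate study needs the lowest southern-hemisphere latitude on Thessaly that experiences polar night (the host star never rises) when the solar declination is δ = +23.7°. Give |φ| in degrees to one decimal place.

|φ| = 66.3°

Polar night requires cos H₀ = −tan φ tan δ ≥ 1, i.e. tan φ tan δ ≤ −1.
The boundary is |tan φ| · |tan δ| = 1, so |φ| = 90° − |δ| = 90° − 23.7° = 66.3° in the southern hemisphere.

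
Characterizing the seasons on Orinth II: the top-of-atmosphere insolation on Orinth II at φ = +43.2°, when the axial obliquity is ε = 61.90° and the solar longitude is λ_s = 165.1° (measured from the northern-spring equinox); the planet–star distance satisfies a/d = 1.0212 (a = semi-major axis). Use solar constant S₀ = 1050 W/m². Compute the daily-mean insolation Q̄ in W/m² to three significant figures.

Solar declination: sin δ = sin ε · sin λ_s = sin 61.90° × sin 165.1° = 0.22682, so δ = +13.110°.
cos H₀ = −tan(+43.2°) tan(+13.110°) = -0.2187, H₀ = 1.7913 rad.
Bracket: H₀ sin φ sin δ + cos φ cos δ sin H₀ = 1.7913×0.68455×0.22682 + 0.72897×0.97394×0.97579 = 0.278134 + 0.692785 = 0.970919.
Inverse-square distance factor (a/d)² = 1.0212² = 1.042849.
Q̄ = (S₀/π) × 1.042849 × [bracket] = (1050/π) × 1.042849 × 0.970919 = 338.4 W/m².

Q̄ ≈ 338 W/m²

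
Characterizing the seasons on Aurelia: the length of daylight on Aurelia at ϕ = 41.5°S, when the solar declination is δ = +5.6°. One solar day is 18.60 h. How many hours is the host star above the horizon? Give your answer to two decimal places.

cos h₀ = −tan ϕ · tan δ = −tan(-41.5°) × tan(+5.600°) = 0.0867, so h₀ = 1.4839 rad = 85.02°.
Daylight = 2h₀/(2π) × 18.60 h = (1.4839/π) × 18.60 = 8.79 h.

8.79 h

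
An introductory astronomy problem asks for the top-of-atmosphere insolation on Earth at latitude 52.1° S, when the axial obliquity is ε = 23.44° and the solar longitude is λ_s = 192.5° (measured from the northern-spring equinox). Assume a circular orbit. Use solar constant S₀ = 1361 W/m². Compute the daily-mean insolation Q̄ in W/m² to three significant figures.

Solar declination: sin δ = sin ε · sin λ_s = sin 23.44° × sin 192.5° = -0.08610, so δ = -4.939°.
cos H₀ = −tan(-52.1°) tan(-4.939°) = -0.1110, H₀ = 1.6820 rad.
Bracket: H₀ sin φ sin δ + cos φ cos δ sin H₀ = 1.6820×-0.78908×-0.08610 + 0.61429×0.99629×0.99382 = 0.114275 + 0.608229 = 0.722504.
Q̄ = (S₀/π) × [bracket] = (1361/π) × 0.722504 = 313.0 W/m².

Q̄ ≈ 313 W/m²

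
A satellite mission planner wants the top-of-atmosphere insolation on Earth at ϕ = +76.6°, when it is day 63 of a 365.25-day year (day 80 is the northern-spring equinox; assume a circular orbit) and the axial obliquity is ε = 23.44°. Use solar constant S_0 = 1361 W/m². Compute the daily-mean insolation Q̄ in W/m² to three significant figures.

Solar longitude: L_s = 360° × (63 − 80)/365.25 = -16.756°, i.e. -16.756° + 360° = 343.244°.
sin δ = sin 23.44° × sin 343.244° = -0.11468, so δ = -6.585°.
cos h₀ = −tan(+76.6°) tan(-6.585°) = 0.4846, h₀ = 1.0649 rad.
Bracket: h₀ sin ϕ sin δ + cos ϕ cos δ sin h₀ = 1.0649×0.97278×-0.11468 + 0.23175×0.99340×0.87475 = -0.118799 + 0.201385 = 0.082586.
Q̄ = (S_0/π) × [bracket] = (1361/π) × 0.082586 = 35.78 W/m².

Q̄ ≈ 35.8 W/m²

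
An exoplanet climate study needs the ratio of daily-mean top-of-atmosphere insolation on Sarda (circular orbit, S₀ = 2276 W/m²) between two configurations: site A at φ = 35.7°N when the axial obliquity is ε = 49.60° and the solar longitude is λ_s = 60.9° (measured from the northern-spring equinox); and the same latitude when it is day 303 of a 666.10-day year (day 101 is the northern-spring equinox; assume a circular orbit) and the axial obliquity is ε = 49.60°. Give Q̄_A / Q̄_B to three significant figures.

Q̄_A / Q̄_B ≈ 0.969

— Configuration A (φ=+35.7°):
Solar declination: sin δ = sin ε · sin λ_s = sin 49.60° × sin 60.9° = 0.66541, so δ = +41.714°.
cos H₀ = −tan(+35.7°) tan(+41.714°) = -0.6405, H₀ = 2.2660 rad.
Bracket: H₀ sin φ sin δ + cos φ cos δ sin H₀ = 2.2660×0.58354×0.66541 + 0.81208×0.74648×0.76793 = 0.879873 + 0.465520 = 1.345393.
Q̄ = (S₀/π) × [bracket] = (2276/π) × 1.345393 = 974.70 W/m².
— Configuration B (φ=+35.7°):
Solar longitude: λ_s = 360° × (303 − 101)/666.10 = 109.173°.
sin δ = sin 49.60° × sin 109.173° = 0.71930, so δ = +45.997°.
cos H₀ = −tan(+35.7°) tan(+45.997°) = -0.7440, H₀ = 2.4099 rad.
Bracket: H₀ sin φ sin δ + cos φ cos δ sin H₀ = 2.4099×0.58354×0.71930 + 0.81208×0.69470×0.66816 = 1.011532 + 0.376944 = 1.388476.
Q̄ = (S₀/π) × [bracket] = (2276/π) × 1.388476 = 1005.9 W/m².
Ratio Q̄_A / Q̄_B = 974.70 / 1005.9 = 0.9690.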